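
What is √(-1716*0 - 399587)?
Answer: I*√399587 ≈ 632.13*I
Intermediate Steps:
√(-1716*0 - 399587) = √(0 - 399587) = √(-399587) = I*√399587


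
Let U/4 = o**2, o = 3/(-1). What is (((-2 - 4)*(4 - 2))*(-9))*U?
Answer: 3888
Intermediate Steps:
o = -3 (o = 3*(-1) = -3)
U = 36 (U = 4*(-3)**2 = 4*9 = 36)
(((-2 - 4)*(4 - 2))*(-9))*U = (((-2 - 4)*(4 - 2))*(-9))*36 = (-6*2*(-9))*36 = -12*(-9)*36 = 108*36 = 3888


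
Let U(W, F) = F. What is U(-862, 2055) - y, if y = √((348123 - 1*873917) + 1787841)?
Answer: 2055 - √1262047 ≈ 931.59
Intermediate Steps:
y = √1262047 (y = √((348123 - 873917) + 1787841) = √(-525794 + 1787841) = √1262047 ≈ 1123.4)
U(-862, 2055) - y = 2055 - √1262047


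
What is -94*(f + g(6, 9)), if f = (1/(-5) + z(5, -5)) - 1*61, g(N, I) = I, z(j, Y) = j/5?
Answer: 24064/5 ≈ 4812.8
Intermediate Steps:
z(j, Y) = j/5 (z(j, Y) = j*(1/5) = j/5)
f = -301/5 (f = (1/(-5) + (1/5)*5) - 1*61 = (-1/5 + 1) - 61 = 4/5 - 61 = -301/5 ≈ -60.200)
-94*(f + g(6, 9)) = -94*(-301/5 + 9) = -94*(-256/5) = 24064/5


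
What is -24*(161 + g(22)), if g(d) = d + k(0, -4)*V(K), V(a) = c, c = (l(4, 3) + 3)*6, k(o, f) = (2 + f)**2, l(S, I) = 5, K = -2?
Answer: -9000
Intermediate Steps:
c = 48 (c = (5 + 3)*6 = 8*6 = 48)
V(a) = 48
g(d) = 192 + d (g(d) = d + (2 - 4)**2*48 = d + (-2)**2*48 = d + 4*48 = d + 192 = 192 + d)
-24*(161 + g(22)) = -24*(161 + (192 + 22)) = -24*(161 + 214) = -24*375 = -9000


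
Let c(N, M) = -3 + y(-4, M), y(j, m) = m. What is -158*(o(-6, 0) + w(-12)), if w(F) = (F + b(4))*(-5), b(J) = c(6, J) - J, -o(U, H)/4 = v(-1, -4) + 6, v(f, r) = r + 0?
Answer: -10586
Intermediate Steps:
v(f, r) = r
o(U, H) = -8 (o(U, H) = -4*(-4 + 6) = -4*2 = -8)
c(N, M) = -3 + M
b(J) = -3 (b(J) = (-3 + J) - J = -3)
w(F) = 15 - 5*F (w(F) = (F - 3)*(-5) = (-3 + F)*(-5) = 15 - 5*F)
-158*(o(-6, 0) + w(-12)) = -158*(-8 + (15 - 5*(-12))) = -158*(-8 + (15 + 60)) = -158*(-8 + 75) = -158*67 = -10586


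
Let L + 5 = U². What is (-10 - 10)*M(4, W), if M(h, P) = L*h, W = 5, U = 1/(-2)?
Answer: 380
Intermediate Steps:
U = -½ ≈ -0.50000
L = -19/4 (L = -5 + (-½)² = -5 + ¼ = -19/4 ≈ -4.7500)
M(h, P) = -19*h/4
(-10 - 10)*M(4, W) = (-10 - 10)*(-19/4*4) = -20*(-19) = 380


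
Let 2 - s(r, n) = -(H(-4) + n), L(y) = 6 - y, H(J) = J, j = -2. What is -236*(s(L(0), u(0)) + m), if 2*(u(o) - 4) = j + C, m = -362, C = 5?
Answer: 84606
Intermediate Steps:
u(o) = 11/2 (u(o) = 4 + (-2 + 5)/2 = 4 + (½)*3 = 4 + 3/2 = 11/2)
s(r, n) = -2 + n (s(r, n) = 2 - (-1)*(-4 + n) = 2 - (4 - n) = 2 + (-4 + n) = -2 + n)
-236*(s(L(0), u(0)) + m) = -236*((-2 + 11/2) - 362) = -236*(7/2 - 362) = -236*(-717/2) = 84606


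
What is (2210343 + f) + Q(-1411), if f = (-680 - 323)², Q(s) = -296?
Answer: 3216056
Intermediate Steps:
f = 1006009 (f = (-1003)² = 1006009)
(2210343 + f) + Q(-1411) = (2210343 + 1006009) - 296 = 3216352 - 296 = 3216056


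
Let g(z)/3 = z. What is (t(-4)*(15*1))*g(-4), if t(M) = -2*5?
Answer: 1800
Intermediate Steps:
g(z) = 3*z
t(M) = -10
(t(-4)*(15*1))*g(-4) = (-150)*(3*(-4)) = -10*15*(-12) = -150*(-12) = 1800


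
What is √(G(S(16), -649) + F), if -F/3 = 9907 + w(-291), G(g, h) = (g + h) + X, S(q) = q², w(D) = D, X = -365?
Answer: I*√29606 ≈ 172.06*I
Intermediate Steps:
G(g, h) = -365 + g + h (G(g, h) = (g + h) - 365 = -365 + g + h)
F = -28848 (F = -3*(9907 - 291) = -3*9616 = -28848)
√(G(S(16), -649) + F) = √((-365 + 16² - 649) - 28848) = √((-365 + 256 - 649) - 28848) = √(-758 - 28848) = √(-29606) = I*√29606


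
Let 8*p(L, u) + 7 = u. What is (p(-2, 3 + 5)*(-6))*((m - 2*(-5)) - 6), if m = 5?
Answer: -27/4 ≈ -6.7500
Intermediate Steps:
p(L, u) = -7/8 + u/8
(p(-2, 3 + 5)*(-6))*((m - 2*(-5)) - 6) = ((-7/8 + (3 + 5)/8)*(-6))*((5 - 2*(-5)) - 6) = ((-7/8 + (1/8)*8)*(-6))*((5 + 10) - 6) = ((-7/8 + 1)*(-6))*(15 - 6) = ((1/8)*(-6))*9 = -3/4*9 = -27/4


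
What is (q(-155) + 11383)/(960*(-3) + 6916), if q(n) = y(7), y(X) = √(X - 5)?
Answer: 11383/4036 + √2/4036 ≈ 2.8207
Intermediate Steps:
y(X) = √(-5 + X)
q(n) = √2 (q(n) = √(-5 + 7) = √2)
(q(-155) + 11383)/(960*(-3) + 6916) = (√2 + 11383)/(960*(-3) + 6916) = (11383 + √2)/(-2880 + 6916) = (11383 + √2)/4036 = (11383 + √2)*(1/4036) = 11383/4036 + √2/4036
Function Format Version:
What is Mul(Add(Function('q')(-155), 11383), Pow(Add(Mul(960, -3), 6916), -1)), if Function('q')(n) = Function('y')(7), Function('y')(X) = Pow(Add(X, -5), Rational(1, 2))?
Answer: Add(Rational(11383, 4036), Mul(Rational(1, 4036), Pow(2, Rational(1, 2)))) ≈ 2.8207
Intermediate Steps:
Function('y')(X) = Pow(Add(-5, X), Rational(1, 2))
Function('q')(n) = Pow(2, Rational(1, 2)) (Function('q')(n) = Pow(Add(-5, 7), Rational(1, 2)) = Pow(2, Rational(1, 2)))
Mul(Add(Function('q')(-155), 11383), Pow(Add(Mul(960, -3), 6916), -1)) = Mul(Add(Pow(2, Rational(1, 2)), 11383), Pow(Add(Mul(960, -3), 6916), -1)) = Mul(Add(11383, Pow(2, Rational(1, 2))), Pow(Add(-2880, 6916), -1)) = Mul(Add(11383, Pow(2, Rational(1, 2))), Pow(4036, -1)) = Mul(Add(11383, Pow(2, Rational(1, 2))), Rational(1, 4036)) = Add(Rational(11383, 4036), Mul(Rational(1, 4036), Pow(2, Rational(1, 2))))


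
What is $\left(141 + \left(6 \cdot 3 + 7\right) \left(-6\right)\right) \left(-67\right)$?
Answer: $603$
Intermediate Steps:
$\left(141 + \left(6 \cdot 3 + 7\right) \left(-6\right)\right) \left(-67\right) = \left(141 + \left(18 + 7\right) \left(-6\right)\right) \left(-67\right) = \left(141 + 25 \left(-6\right)\right) \left(-67\right) = \left(141 - 150\right) \left(-67\right) = \left(-9\right) \left(-67\right) = 603$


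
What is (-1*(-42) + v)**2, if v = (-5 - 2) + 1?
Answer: 1296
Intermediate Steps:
v = -6 (v = -7 + 1 = -6)
(-1*(-42) + v)**2 = (-1*(-42) - 6)**2 = (42 - 6)**2 = 36**2 = 1296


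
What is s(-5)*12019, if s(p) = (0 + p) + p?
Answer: -120190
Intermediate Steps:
s(p) = 2*p (s(p) = p + p = 2*p)
s(-5)*12019 = (2*(-5))*12019 = -10*12019 = -120190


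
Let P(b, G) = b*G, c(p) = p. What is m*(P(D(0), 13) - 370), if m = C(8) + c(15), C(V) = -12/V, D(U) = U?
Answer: -4995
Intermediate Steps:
m = 27/2 (m = -12/8 + 15 = -12*⅛ + 15 = -3/2 + 15 = 27/2 ≈ 13.500)
P(b, G) = G*b
m*(P(D(0), 13) - 370) = 27*(13*0 - 370)/2 = 27*(0 - 370)/2 = (27/2)*(-370) = -4995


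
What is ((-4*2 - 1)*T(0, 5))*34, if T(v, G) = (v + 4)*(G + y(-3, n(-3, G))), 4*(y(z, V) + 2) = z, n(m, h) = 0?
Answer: -2754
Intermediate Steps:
y(z, V) = -2 + z/4
T(v, G) = (4 + v)*(-11/4 + G) (T(v, G) = (v + 4)*(G + (-2 + (1/4)*(-3))) = (4 + v)*(G + (-2 - 3/4)) = (4 + v)*(G - 11/4) = (4 + v)*(-11/4 + G))
((-4*2 - 1)*T(0, 5))*34 = ((-4*2 - 1)*(-11 + 4*5 - 11/4*0 + 5*0))*34 = ((-8 - 1)*(-11 + 20 + 0 + 0))*34 = -9*9*34 = -81*34 = -2754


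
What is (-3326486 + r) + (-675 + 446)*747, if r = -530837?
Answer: -4028386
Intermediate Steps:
(-3326486 + r) + (-675 + 446)*747 = (-3326486 - 530837) + (-675 + 446)*747 = -3857323 - 229*747 = -3857323 - 171063 = -4028386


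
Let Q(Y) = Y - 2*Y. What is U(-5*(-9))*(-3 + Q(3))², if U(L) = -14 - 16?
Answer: -1080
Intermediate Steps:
Q(Y) = -Y (Q(Y) = Y - 2*Y = -Y)
U(L) = -30
U(-5*(-9))*(-3 + Q(3))² = -30*(-3 - 1*3)² = -30*(-3 - 3)² = -30*(-6)² = -30*36 = -1080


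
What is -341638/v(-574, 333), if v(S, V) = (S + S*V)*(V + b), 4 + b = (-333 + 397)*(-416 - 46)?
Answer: -170819/2802792062 ≈ -6.0946e-5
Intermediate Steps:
b = -29572 (b = -4 + (-333 + 397)*(-416 - 46) = -4 + 64*(-462) = -4 - 29568 = -29572)
v(S, V) = (-29572 + V)*(S + S*V) (v(S, V) = (S + S*V)*(V - 29572) = (S + S*V)*(-29572 + V) = (-29572 + V)*(S + S*V))
-341638/v(-574, 333) = -341638*(-1/(574*(-29572 + 333² - 29571*333))) = -341638*(-1/(574*(-29572 + 110889 - 9847143))) = -341638/((-574*(-9765826))) = -341638/5605584124 = -341638*1/5605584124 = -170819/2802792062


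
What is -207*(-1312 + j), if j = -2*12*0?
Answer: 271584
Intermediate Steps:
j = 0 (j = -24*0 = 0)
-207*(-1312 + j) = -207*(-1312 + 0) = -207*(-1312) = 271584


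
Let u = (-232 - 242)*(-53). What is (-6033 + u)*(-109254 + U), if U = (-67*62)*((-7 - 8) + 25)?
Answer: -2878506666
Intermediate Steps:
u = 25122 (u = -474*(-53) = 25122)
U = -41540 (U = -4154*(-15 + 25) = -4154*10 = -41540)
(-6033 + u)*(-109254 + U) = (-6033 + 25122)*(-109254 - 41540) = 19089*(-150794) = -2878506666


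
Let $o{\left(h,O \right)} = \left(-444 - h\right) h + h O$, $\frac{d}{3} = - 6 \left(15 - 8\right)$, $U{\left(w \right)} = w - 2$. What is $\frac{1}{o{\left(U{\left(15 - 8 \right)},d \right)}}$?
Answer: $- \frac{1}{2875} \approx -0.00034783$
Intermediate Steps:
$U{\left(w \right)} = -2 + w$
$d = -126$ ($d = 3 \left(- 6 \left(15 - 8\right)\right) = 3 \left(\left(-6\right) 7\right) = 3 \left(-42\right) = -126$)
$o{\left(h,O \right)} = O h + h \left(-444 - h\right)$ ($o{\left(h,O \right)} = h \left(-444 - h\right) + O h = O h + h \left(-444 - h\right)$)
$\frac{1}{o{\left(U{\left(15 - 8 \right)},d \right)}} = \frac{1}{\left(-2 + \left(15 - 8\right)\right) \left(-444 - 126 - \left(-2 + \left(15 - 8\right)\right)\right)} = \frac{1}{\left(-2 + 7\right) \left(-444 - 126 - \left(-2 + 7\right)\right)} = \frac{1}{5 \left(-444 - 126 - 5\right)} = \frac{1}{5 \left(-575\right)} = \frac{1}{-2875} = - \frac{1}{2875}$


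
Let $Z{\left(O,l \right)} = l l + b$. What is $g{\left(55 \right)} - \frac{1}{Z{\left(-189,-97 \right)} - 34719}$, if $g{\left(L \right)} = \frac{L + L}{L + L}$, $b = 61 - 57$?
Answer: $\frac{25307}{25306} \approx 1.0$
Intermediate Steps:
$b = 4$
$Z{\left(O,l \right)} = 4 + l^{2}$ ($Z{\left(O,l \right)} = l l + 4 = l^{2} + 4 = 4 + l^{2}$)
$g{\left(L \right)} = 1$ ($g{\left(L \right)} = \frac{2 L}{2 L} = 2 L \frac{1}{2 L} = 1$)
$g{\left(55 \right)} - \frac{1}{Z{\left(-189,-97 \right)} - 34719} = 1 - \frac{1}{\left(4 + \left(-97\right)^{2}\right) - 34719} = 1 - \frac{1}{\left(4 + 9409\right) - 34719} = 1 - \frac{1}{9413 - 34719} = 1 - \frac{1}{-25306} = 1 - - \frac{1}{25306} = 1 + \frac{1}{25306} = \frac{25307}{25306}$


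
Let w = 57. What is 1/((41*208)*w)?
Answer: 1/486096 ≈ 2.0572e-6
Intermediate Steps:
1/((41*208)*w) = 1/((41*208)*57) = 1/(8528*57) = 1/486096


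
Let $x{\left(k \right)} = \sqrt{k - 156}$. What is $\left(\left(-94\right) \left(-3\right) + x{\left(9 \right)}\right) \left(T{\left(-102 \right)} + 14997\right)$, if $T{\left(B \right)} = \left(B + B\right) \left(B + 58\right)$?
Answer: $6760386 + 167811 i \sqrt{3} \approx 6.7604 \cdot 10^{6} + 2.9066 \cdot 10^{5} i$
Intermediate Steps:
$T{\left(B \right)} = 2 B \left(58 + B\right)$
$x{\left(k \right)} = \sqrt{-156 + k}$
$\left(\left(-94\right) \left(-3\right) + x{\left(9 \right)}\right) \left(T{\left(-102 \right)} + 14997\right) = \left(\left(-94\right) \left(-3\right) + \sqrt{-156 + 9}\right) \left(2 \left(-102\right) \left(58 - 102\right) + 14997\right) = \left(282 + \sqrt{-147}\right) \left(2 \left(-102\right) \left(-44\right) + 14997\right) = \left(282 + 7 i \sqrt{3}\right) \left(8976 + 14997\right) = \left(282 + 7 i \sqrt{3}\right) 23973 = 6760386 + 167811 i \sqrt{3}$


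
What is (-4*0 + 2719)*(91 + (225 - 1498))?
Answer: -3213858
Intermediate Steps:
(-4*0 + 2719)*(91 + (225 - 1498)) = (0 + 2719)*(91 - 1273) = 2719*(-1182) = -3213858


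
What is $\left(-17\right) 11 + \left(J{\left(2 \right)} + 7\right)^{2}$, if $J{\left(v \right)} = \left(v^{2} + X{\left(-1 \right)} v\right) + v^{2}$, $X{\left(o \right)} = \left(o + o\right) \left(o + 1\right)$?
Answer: $38$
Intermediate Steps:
$X{\left(o \right)} = 2 o \left(1 + o\right)$
$J{\left(v \right)} = 2 v^{2}$ ($J{\left(v \right)} = \left(v^{2} + 2 \left(-1\right) \left(1 - 1\right) v\right) + v^{2} = \left(v^{2} + 2 \left(-1\right) 0 v\right) + v^{2} = \left(v^{2} + 0 v\right) + v^{2} = \left(v^{2} + 0\right) + v^{2} = v^{2} + v^{2} = 2 v^{2}$)
$\left(-17\right) 11 + \left(J{\left(2 \right)} + 7\right)^{2} = \left(-17\right) 11 + \left(2 \cdot 2^{2} + 7\right)^{2} = -187 + \left(2 \cdot 4 + 7\right)^{2} = -187 + \left(8 + 7\right)^{2} = -187 + 15^{2} = -187 + 225 = 38$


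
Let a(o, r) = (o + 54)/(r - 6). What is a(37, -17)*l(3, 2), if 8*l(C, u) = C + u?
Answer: -455/184 ≈ -2.4728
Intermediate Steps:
l(C, u) = C/8 + u/8 (l(C, u) = (C + u)/8 = C/8 + u/8)
a(o, r) = (54 + o)/(-6 + r)
a(37, -17)*l(3, 2) = ((54 + 37)/(-6 - 17))*((⅛)*3 + (⅛)*2) = (91/(-23))*(3/8 + ¼) = -1/23*91*(5/8) = -91/23*5/8 = -455/184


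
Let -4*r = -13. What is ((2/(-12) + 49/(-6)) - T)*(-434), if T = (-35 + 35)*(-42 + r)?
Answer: 10850/3 ≈ 3616.7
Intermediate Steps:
r = 13/4 (r = -¼*(-13) = 13/4 ≈ 3.2500)
T = 0 (T = (-35 + 35)*(-42 + 13/4) = 0*(-155/4) = 0)
((2/(-12) + 49/(-6)) - T)*(-434) = ((2/(-12) + 49/(-6)) - 1*0)*(-434) = ((2*(-1/12) + 49*(-⅙)) + 0)*(-434) = ((-⅙ - 49/6) + 0)*(-434) = (-25/3 + 0)*(-434) = -25/3*(-434) = 10850/3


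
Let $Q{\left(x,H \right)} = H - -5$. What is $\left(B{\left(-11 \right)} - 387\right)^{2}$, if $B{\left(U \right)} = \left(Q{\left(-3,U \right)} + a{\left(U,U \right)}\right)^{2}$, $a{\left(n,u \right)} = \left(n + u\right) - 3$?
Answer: $329476$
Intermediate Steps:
$Q{\left(x,H \right)} = 5 + H$ ($Q{\left(x,H \right)} = H + 5 = 5 + H$)
$a{\left(n,u \right)} = -3 + n + u$
$B{\left(U \right)} = \left(2 + 3 U\right)^{2}$ ($B{\left(U \right)} = \left(\left(5 + U\right) + \left(-3 + U + U\right)\right)^{2} = \left(\left(5 + U\right) + \left(-3 + 2 U\right)\right)^{2} = \left(2 + 3 U\right)^{2}$)
$\left(B{\left(-11 \right)} - 387\right)^{2} = \left(\left(2 + 3 \left(-11\right)\right)^{2} - 387\right)^{2} = \left(\left(2 - 33\right)^{2} - 387\right)^{2} = \left(\left(-31\right)^{2} - 387\right)^{2} = \left(961 - 387\right)^{2} = 574^{2} = 329476$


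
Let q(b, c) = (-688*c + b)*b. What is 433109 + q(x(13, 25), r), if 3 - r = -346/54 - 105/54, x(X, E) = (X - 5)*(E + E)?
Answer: -68334857/27 ≈ -2.5309e+6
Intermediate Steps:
x(X, E) = 2*E*(-5 + X) (x(X, E) = (-5 + X)*(2*E) = 2*E*(-5 + X))
r = 613/54 (r = 3 - (-346/54 - 105/54) = 3 - (-346*1/54 - 105*1/54) = 3 - (-173/27 - 35/18) = 3 - 1*(-451/54) = 3 + 451/54 = 613/54 ≈ 11.352)
q(b, c) = b*(b - 688*c) (q(b, c) = (b - 688*c)*b = b*(b - 688*c))
433109 + q(x(13, 25), r) = 433109 + (2*25*(-5 + 13))*(2*25*(-5 + 13) - 688*613/54) = 433109 + (2*25*8)*(2*25*8 - 210872/27) = 433109 + 400*(400 - 210872/27) = 433109 + 400*(-200072/27) = 433109 - 80028800/27 = -68334857/27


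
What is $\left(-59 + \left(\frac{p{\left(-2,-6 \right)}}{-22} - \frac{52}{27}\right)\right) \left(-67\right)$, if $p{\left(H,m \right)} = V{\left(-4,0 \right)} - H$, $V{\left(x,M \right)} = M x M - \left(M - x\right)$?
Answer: $\frac{1210556}{297} \approx 4075.9$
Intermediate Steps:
$V{\left(x,M \right)} = x - M + x M^{2}$ ($V{\left(x,M \right)} = x M^{2} - \left(M - x\right) = x - M + x M^{2}$)
$p{\left(H,m \right)} = -4 - H$ ($p{\left(H,m \right)} = \left(-4 - 0 - 4 \cdot 0^{2}\right) - H = \left(-4 + 0 - 0\right) - H = \left(-4 + 0 + 0\right) - H = -4 - H$)
$\left(-59 + \left(\frac{p{\left(-2,-6 \right)}}{-22} - \frac{52}{27}\right)\right) \left(-67\right) = \left(-59 - \left(\frac{52}{27} - \frac{-4 - -2}{-22}\right)\right) \left(-67\right) = \left(-59 - \left(\frac{52}{27} - \left(-4 + 2\right) \left(- \frac{1}{22}\right)\right)\right) \left(-67\right) = \left(-59 - \frac{545}{297}\right) \left(-67\right) = \left(- \frac{18068}{297}\right) \left(-67\right) = \frac{1210556}{297}$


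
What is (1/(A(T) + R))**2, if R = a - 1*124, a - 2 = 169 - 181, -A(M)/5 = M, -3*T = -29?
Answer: 9/299209 ≈ 3.0079e-5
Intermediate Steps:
T = 29/3 (T = -1/3*(-29) = 29/3 ≈ 9.6667)
A(M) = -5*M
a = -10 (a = 2 + (169 - 181) = 2 - 12 = -10)
R = -134 (R = -10 - 1*124 = -10 - 124 = -134)
(1/(A(T) + R))**2 = (1/(-5*29/3 - 134))**2 = (1/(-145/3 - 134))**2 = (1/(-547/3))**2 = (-3/547)**2 = 9/299209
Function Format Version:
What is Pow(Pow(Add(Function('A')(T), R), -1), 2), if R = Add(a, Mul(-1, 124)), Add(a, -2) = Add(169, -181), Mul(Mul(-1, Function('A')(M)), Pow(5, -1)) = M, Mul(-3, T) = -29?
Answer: Rational(9, 299209) ≈ 3.0079e-5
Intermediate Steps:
T = Rational(29, 3) (T = Mul(Rational(-1, 3), -29) = Rational(29, 3) ≈ 9.6667)
Function('A')(M) = Mul(-5, M)
a = -10 (a = Add(2, Add(169, -181)) = Add(2, -12) = -10)
R = -134 (R = Add(-10, Mul(-1, 124)) = Add(-10, -124) = -134)
Pow(Pow(Add(Function('A')(T), R), -1), 2) = Pow(Pow(Add(Mul(-5, Rational(29, 3)), -134), -1), 2) = Pow(Pow(Add(Rational(-145, 3), -134), -1), 2) = Pow(Pow(Rational(-547, 3), -1), 2) = Pow(Rational(-3, 547), 2) = Rational(9, 299209)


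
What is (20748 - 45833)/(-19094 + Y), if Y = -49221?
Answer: 5017/13663 ≈ 0.36720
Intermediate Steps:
(20748 - 45833)/(-19094 + Y) = (20748 - 45833)/(-19094 - 49221) = -25085/(-68315) = -25085*(-1/68315) = 5017/13663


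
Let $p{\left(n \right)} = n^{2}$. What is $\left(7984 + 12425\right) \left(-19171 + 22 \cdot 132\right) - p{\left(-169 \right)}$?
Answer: $-332021764$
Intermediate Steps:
$\left(7984 + 12425\right) \left(-19171 + 22 \cdot 132\right) - p{\left(-169 \right)} = \left(7984 + 12425\right) \left(-19171 + 22 \cdot 132\right) - \left(-169\right)^{2} = 20409 \left(-19171 + 2904\right) - 28561 = 20409 \left(-16267\right) - 28561 = -331993203 - 28561 = -332021764$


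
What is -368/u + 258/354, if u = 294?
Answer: -4535/8673 ≈ -0.52289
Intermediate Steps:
-368/u + 258/354 = -368/294 + 258/354 = -368*1/294 + 258*(1/354) = -184/147 + 43/59 = -4535/8673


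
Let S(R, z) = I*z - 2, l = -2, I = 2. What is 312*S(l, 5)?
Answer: 2496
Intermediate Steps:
S(R, z) = -2 + 2*z (S(R, z) = 2*z - 2 = -2 + 2*z)
312*S(l, 5) = 312*(-2 + 2*5) = 312*(-2 + 10) = 312*8 = 2496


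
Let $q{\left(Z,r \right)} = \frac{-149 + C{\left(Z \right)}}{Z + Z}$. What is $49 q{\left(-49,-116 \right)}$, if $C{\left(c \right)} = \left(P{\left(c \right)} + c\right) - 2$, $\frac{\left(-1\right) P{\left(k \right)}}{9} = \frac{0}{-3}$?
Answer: $100$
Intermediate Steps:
$P{\left(k \right)} = 0$ ($P{\left(k \right)} = - 9 \frac{0}{-3} = - 9 \cdot 0 \left(- \frac{1}{3}\right) = \left(-9\right) 0 = 0$)
$C{\left(c \right)} = -2 + c$ ($C{\left(c \right)} = \left(0 + c\right) - 2 = c - 2 = -2 + c$)
$q{\left(Z,r \right)} = \frac{-151 + Z}{2 Z}$ ($q{\left(Z,r \right)} = \frac{-149 + \left(-2 + Z\right)}{Z + Z} = \frac{-151 + Z}{2 Z}$)
$49 q{\left(-49,-116 \right)} = 49 \frac{-151 - 49}{2 \left(-49\right)} = 49 \cdot \frac{1}{2} \left(- \frac{1}{49}\right) \left(-200\right) = 49 \cdot \frac{100}{49} = 100$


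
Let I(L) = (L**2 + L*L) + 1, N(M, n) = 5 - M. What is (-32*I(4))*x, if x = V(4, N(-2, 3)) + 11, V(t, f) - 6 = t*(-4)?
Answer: -1056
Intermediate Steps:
V(t, f) = 6 - 4*t (V(t, f) = 6 + t*(-4) = 6 - 4*t)
I(L) = 1 + 2*L**2 (I(L) = (L**2 + L**2) + 1 = 2*L**2 + 1 = 1 + 2*L**2)
x = 1 (x = (6 - 4*4) + 11 = (6 - 16) + 11 = -10 + 11 = 1)
(-32*I(4))*x = -32*(1 + 2*4**2)*1 = -32*(1 + 2*16)*1 = -32*(1 + 32)*1 = -32*33*1 = -1056*1 = -1056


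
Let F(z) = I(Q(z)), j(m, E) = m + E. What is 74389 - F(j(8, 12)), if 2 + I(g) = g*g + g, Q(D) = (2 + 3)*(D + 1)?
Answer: 63261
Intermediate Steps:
j(m, E) = E + m
Q(D) = 5 + 5*D (Q(D) = 5*(1 + D) = 5 + 5*D)
I(g) = -2 + g + g² (I(g) = -2 + (g*g + g) = -2 + (g² + g) = -2 + (g + g²) = -2 + g + g²)
F(z) = 3 + (5 + 5*z)² + 5*z (F(z) = -2 + (5 + 5*z) + (5 + 5*z)² = 3 + (5 + 5*z)² + 5*z)
74389 - F(j(8, 12)) = 74389 - (28 + 25*(12 + 8)² + 55*(12 + 8)) = 74389 - (28 + 25*20² + 55*20) = 74389 - (28 + 25*400 + 1100) = 74389 - (28 + 10000 + 1100) = 74389 - 1*11128 = 74389 - 11128 = 63261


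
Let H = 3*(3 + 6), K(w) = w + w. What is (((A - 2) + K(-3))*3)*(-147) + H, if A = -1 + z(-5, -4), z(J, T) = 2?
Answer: 3114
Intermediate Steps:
A = 1 (A = -1 + 2 = 1)
K(w) = 2*w
H = 27 (H = 3*9 = 27)
(((A - 2) + K(-3))*3)*(-147) + H = (((1 - 2) + 2*(-3))*3)*(-147) + 27 = ((-1 - 6)*3)*(-147) + 27 = -7*3*(-147) + 27 = -21*(-147) + 27 = 3087 + 27 = 3114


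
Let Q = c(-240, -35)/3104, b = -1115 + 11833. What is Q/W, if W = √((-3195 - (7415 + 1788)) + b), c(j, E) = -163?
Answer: 163*I*√105/1303680 ≈ 0.0012812*I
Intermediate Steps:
b = 10718
Q = -163/3104 ≈ -0.052513
W = 4*I*√105 (W = √((-3195 - (7415 + 1788)) + 10718) = √((-3195 - 1*9203) + 10718) = √((-3195 - 9203) + 10718) = √(-12398 + 10718) = √(-1680) = 4*I*√105 ≈ 40.988*I)
Q/W = -163*(-I*√105/420)/3104 = -(-163)*I*√105/1303680 = 163*I*√105/1303680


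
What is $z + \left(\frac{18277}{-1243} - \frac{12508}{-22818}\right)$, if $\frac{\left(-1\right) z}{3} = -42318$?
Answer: $\frac{1800183056627}{14181387} \approx 1.2694 \cdot 10^{5}$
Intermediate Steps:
$z = 126954$ ($z = \left(-3\right) \left(-42318\right) = 126954$)
$z + \left(\frac{18277}{-1243} - \frac{12508}{-22818}\right) = 126954 + \left(\frac{18277}{-1243} - \frac{12508}{-22818}\right) = 126954 + \left(18277 \left(- \frac{1}{1243}\right) - - \frac{6254}{11409}\right) = 126954 + \left(- \frac{18277}{1243} + \frac{6254}{11409}\right) = 126954 - \frac{200748571}{14181387} = \frac{1800183056627}{14181387}$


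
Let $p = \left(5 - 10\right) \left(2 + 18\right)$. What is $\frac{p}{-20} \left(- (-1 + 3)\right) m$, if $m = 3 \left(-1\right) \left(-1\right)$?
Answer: $-30$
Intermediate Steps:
$m = 3$ ($m = \left(-3\right) \left(-1\right) = 3$)
$p = -100$ ($p = \left(-5\right) 20 = -100$)
$\frac{p}{-20} \left(- (-1 + 3)\right) m = - \frac{100}{-20} \left(- (-1 + 3)\right) 3 = \left(-100\right) \left(- \frac{1}{20}\right) \left(\left(-1\right) 2\right) 3 = 5 \left(-2\right) 3 = \left(-10\right) 3 = -30$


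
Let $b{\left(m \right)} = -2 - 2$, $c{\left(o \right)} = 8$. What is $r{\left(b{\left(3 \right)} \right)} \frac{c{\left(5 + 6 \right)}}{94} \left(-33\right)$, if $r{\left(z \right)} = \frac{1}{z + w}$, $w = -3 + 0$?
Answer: $\frac{132}{329} \approx 0.40122$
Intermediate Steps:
$b{\left(m \right)} = -4$
$w = -3$
$r{\left(z \right)} = \frac{1}{-3 + z}$ ($r{\left(z \right)} = \frac{1}{z - 3} = \frac{1}{-3 + z}$)
$r{\left(b{\left(3 \right)} \right)} \frac{c{\left(5 + 6 \right)}}{94} \left(-33\right) = \frac{8 \cdot \frac{1}{94}}{-3 - 4} \left(-33\right) = \frac{8 \cdot \frac{1}{94}}{-7} \left(-33\right) = \left(- \frac{1}{7}\right) \frac{4}{47} \left(-33\right) = \left(- \frac{4}{329}\right) \left(-33\right) = \frac{132}{329}$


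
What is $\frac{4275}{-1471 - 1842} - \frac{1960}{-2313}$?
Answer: $- \frac{3394595}{7662969} \approx -0.44299$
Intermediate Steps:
$\frac{4275}{-1471 - 1842} - \frac{1960}{-2313} = \frac{4275}{-1471 - 1842} - - \frac{1960}{2313} = \frac{4275}{-3313} + \frac{1960}{2313} = 4275 \left(- \frac{1}{3313}\right) + \frac{1960}{2313} = - \frac{4275}{3313} + \frac{1960}{2313} = - \frac{3394595}{7662969}$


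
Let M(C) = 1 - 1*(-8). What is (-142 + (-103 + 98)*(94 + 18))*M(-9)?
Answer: -6318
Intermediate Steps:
M(C) = 9 (M(C) = 1 + 8 = 9)
(-142 + (-103 + 98)*(94 + 18))*M(-9) = (-142 + (-103 + 98)*(94 + 18))*9 = (-142 - 5*112)*9 = (-142 - 560)*9 = -702*9 = -6318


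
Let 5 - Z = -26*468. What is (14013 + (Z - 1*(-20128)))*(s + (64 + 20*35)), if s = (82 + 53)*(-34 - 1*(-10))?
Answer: -114673464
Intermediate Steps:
s = -3240 (s = 135*(-34 + 10) = 135*(-24) = -3240)
Z = 12173 (Z = 5 - (-26)*468 = 5 - 1*(-12168) = 5 + 12168 = 12173)
(14013 + (Z - 1*(-20128)))*(s + (64 + 20*35)) = (14013 + (12173 - 1*(-20128)))*(-3240 + (64 + 20*35)) = (14013 + (12173 + 20128))*(-3240 + (64 + 700)) = (14013 + 32301)*(-3240 + 764) = 46314*(-2476) = -114673464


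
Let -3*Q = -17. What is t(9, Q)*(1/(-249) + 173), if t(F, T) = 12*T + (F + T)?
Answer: 10682848/747 ≈ 14301.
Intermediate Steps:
Q = 17/3 (Q = -⅓*(-17) = 17/3 ≈ 5.6667)
t(F, T) = F + 13*T
t(9, Q)*(1/(-249) + 173) = (9 + 13*(17/3))*(1/(-249) + 173) = (9 + 221/3)*(-1/249 + 173) = (248/3)*(43076/249) = 10682848/747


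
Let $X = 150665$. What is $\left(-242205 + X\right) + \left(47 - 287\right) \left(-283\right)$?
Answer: $-23620$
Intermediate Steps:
$\left(-242205 + X\right) + \left(47 - 287\right) \left(-283\right) = \left(-242205 + 150665\right) + \left(47 - 287\right) \left(-283\right) = -91540 - -67920 = -91540 + 67920 = -23620$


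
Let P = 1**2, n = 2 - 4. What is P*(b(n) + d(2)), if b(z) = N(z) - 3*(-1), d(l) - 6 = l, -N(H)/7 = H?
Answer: 25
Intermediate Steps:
N(H) = -7*H
d(l) = 6 + l
n = -2
P = 1
b(z) = 3 - 7*z (b(z) = -7*z - 3*(-1) = -7*z + 3 = 3 - 7*z)
P*(b(n) + d(2)) = 1*((3 - 7*(-2)) + (6 + 2)) = 1*((3 + 14) + 8) = 1*(17 + 8) = 1*25 = 25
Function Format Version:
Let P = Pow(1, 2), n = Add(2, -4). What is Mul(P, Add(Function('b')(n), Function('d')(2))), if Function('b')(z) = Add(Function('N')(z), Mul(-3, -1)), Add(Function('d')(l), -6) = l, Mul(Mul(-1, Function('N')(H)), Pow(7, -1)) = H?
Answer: 25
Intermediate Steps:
Function('N')(H) = Mul(-7, H)
Function('d')(l) = Add(6, l)
n = -2
P = 1
Function('b')(z) = Add(3, Mul(-7, z)) (Function('b')(z) = Add(Mul(-7, z), Mul(-3, -1)) = Add(Mul(-7, z), 3) = Add(3, Mul(-7, z)))
Mul(P, Add(Function('b')(n), Function('d')(2))) = Mul(1, Add(Add(3, Mul(-7, -2)), Add(6, 2))) = Mul(1, Add(Add(3, 14), 8)) = Mul(1, Add(17, 8)) = Mul(1, 25) = 25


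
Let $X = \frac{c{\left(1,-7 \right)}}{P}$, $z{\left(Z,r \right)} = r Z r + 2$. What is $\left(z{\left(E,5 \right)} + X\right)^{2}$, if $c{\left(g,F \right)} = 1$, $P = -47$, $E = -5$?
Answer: $\frac{33431524}{2209} \approx 15134.0$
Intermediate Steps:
$z{\left(Z,r \right)} = 2 + Z r^{2}$ ($z{\left(Z,r \right)} = Z r r + 2 = Z r^{2} + 2 = 2 + Z r^{2}$)
$X = - \frac{1}{47}$ ($X = 1 \frac{1}{-47} = 1 \left(- \frac{1}{47}\right) = - \frac{1}{47} \approx -0.021277$)
$\left(z{\left(E,5 \right)} + X\right)^{2} = \left(\left(2 - 5 \cdot 5^{2}\right) - \frac{1}{47}\right)^{2} = \left(\left(2 - 125\right) - \frac{1}{47}\right)^{2} = \left(-123 - \frac{1}{47}\right)^{2} = \left(- \frac{5782}{47}\right)^{2} = \frac{33431524}{2209}$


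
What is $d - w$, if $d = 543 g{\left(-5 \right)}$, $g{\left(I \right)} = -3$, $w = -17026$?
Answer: $15397$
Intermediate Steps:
$d = -1629$ ($d = 543 \left(-3\right) = -1629$)
$d - w = -1629 - -17026 = -1629 + 17026 = 15397$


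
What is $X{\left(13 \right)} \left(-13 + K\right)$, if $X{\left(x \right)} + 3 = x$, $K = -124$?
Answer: $-1370$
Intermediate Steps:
$X{\left(x \right)} = -3 + x$
$X{\left(13 \right)} \left(-13 + K\right) = \left(-3 + 13\right) \left(-13 - 124\right) = 10 \left(-137\right) = -1370$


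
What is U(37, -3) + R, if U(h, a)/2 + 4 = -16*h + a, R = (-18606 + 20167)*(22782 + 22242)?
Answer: 70281266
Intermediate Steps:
R = 70282464 (R = 1561*45024 = 70282464)
U(h, a) = -8 - 32*h + 2*a (U(h, a) = -8 + 2*(-16*h + a) = -8 + 2*(a - 16*h) = -8 + (-32*h + 2*a) = -8 - 32*h + 2*a)
U(37, -3) + R = (-8 - 32*37 + 2*(-3)) + 70282464 = (-8 - 1184 - 6) + 70282464 = -1198 + 70282464 = 70281266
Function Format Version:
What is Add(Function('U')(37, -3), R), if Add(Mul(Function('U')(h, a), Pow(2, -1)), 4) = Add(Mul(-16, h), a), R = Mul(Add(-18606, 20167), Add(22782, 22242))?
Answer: 70281266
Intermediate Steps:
R = 70282464 (R = Mul(1561, 45024) = 70282464)
Function('U')(h, a) = Add(-8, Mul(-32, h), Mul(2, a)) (Function('U')(h, a) = Add(-8, Mul(2, Add(Mul(-16, h), a))) = Add(-8, Mul(2, Add(a, Mul(-16, h)))) = Add(-8, Add(Mul(-32, h), Mul(2, a))) = Add(-8, Mul(-32, h), Mul(2, a)))
Add(Function('U')(37, -3), R) = Add(Add(-8, Mul(-32, 37), Mul(2, -3)), 70282464) = Add(Add(-8, -1184, -6), 70282464) = Add(-1198, 70282464) = 70281266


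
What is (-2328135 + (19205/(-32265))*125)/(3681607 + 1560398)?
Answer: -3004787056/6765331653 ≈ -0.44414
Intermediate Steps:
(-2328135 + (19205/(-32265))*125)/(3681607 + 1560398) = (-2328135 + (19205*(-1/32265))*125)/5242005 = (-2328135 - 3841/6453*125)*(1/5242005) = (-2328135 - 480125/6453)*(1/5242005) = -15023935280/6453*1/5242005 = -3004787056/6765331653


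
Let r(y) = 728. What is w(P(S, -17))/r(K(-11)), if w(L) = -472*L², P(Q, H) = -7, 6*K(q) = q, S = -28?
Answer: -413/13 ≈ -31.769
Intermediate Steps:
K(q) = q/6
w(P(S, -17))/r(K(-11)) = -472*(-7)²/728 = -472*49*(1/728) = -23128*1/728 = -413/13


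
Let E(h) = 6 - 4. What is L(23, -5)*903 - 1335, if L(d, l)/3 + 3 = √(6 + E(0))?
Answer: -9462 + 5418*√2 ≈ -1799.8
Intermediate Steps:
E(h) = 2
L(d, l) = -9 + 6*√2 (L(d, l) = -9 + 3*√(6 + 2) = -9 + 3*√8 = -9 + 3*(2*√2) = -9 + 6*√2)
L(23, -5)*903 - 1335 = (-9 + 6*√2)*903 - 1335 = (-8127 + 5418*√2) - 1335 = -9462 + 5418*√2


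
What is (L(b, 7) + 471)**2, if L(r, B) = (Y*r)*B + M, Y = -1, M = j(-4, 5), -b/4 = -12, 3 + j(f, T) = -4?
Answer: 16384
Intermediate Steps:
j(f, T) = -7 (j(f, T) = -3 - 4 = -7)
b = 48 (b = -4*(-12) = 48)
M = -7
L(r, B) = -7 - B*r (L(r, B) = (-r)*B - 7 = -B*r - 7 = -7 - B*r)
(L(b, 7) + 471)**2 = ((-7 - 1*7*48) + 471)**2 = ((-7 - 336) + 471)**2 = (-343 + 471)**2 = 128**2 = 16384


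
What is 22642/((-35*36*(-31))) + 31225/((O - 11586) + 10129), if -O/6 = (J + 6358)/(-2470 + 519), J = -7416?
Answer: -231502818439/11128018230 ≈ -20.804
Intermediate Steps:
O = -6348/1951 (O = -6*(-7416 + 6358)/(-2470 + 519) = -(-6348)/(-1951) = -(-6348)*(-1)/1951 = -6*1058/1951 = -6348/1951 ≈ -3.2537)
22642/((-35*36*(-31))) + 31225/((O - 11586) + 10129) = 22642/((-35*36*(-31))) + 31225/((-6348/1951 - 11586) + 10129) = 22642/((-1260*(-31))) + 31225/(-22610634/1951 + 10129) = 22642/39060 + 31225/(-2848955/1951) = 22642*(1/39060) + 31225*(-1951/2848955) = 11321/19530 - 12183995/569791 = -231502818439/11128018230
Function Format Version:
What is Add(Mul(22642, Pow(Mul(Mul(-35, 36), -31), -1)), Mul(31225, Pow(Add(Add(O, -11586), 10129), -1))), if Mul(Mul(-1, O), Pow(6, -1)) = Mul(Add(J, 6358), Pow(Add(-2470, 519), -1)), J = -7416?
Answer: Rational(-231502818439, 11128018230) ≈ -20.804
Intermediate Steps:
O = Rational(-6348, 1951) (O = Mul(-6, Mul(Add(-7416, 6358), Pow(Add(-2470, 519), -1))) = Mul(-6, Mul(-1058, Pow(-1951, -1))) = Mul(-6, Mul(-1058, Rational(-1, 1951))) = Mul(-6, Rational(1058, 1951)) = Rational(-6348, 1951) ≈ -3.2537)
Add(Mul(22642, Pow(Mul(Mul(-35, 36), -31), -1)), Mul(31225, Pow(Add(Add(O, -11586), 10129), -1))) = Add(Mul(22642, Pow(Mul(Mul(-35, 36), -31), -1)), Mul(31225, Pow(Add(Add(Rational(-6348, 1951), -11586), 10129), -1))) = Add(Mul(22642, Pow(Mul(-1260, -31), -1)), Mul(31225, Pow(Add(Rational(-22610634, 1951), 10129), -1))) = Add(Mul(22642, Pow(39060, -1)), Mul(31225, Pow(Rational(-2848955, 1951), -1))) = Add(Mul(22642, Rational(1, 39060)), Mul(31225, Rational(-1951, 2848955))) = Add(Rational(11321, 19530), Rational(-12183995, 569791)) = Rational(-231502818439, 11128018230)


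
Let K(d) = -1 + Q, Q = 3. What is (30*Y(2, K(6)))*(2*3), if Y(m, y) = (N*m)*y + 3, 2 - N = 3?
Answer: -180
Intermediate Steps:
N = -1 (N = 2 - 1*3 = 2 - 3 = -1)
K(d) = 2 (K(d) = -1 + 3 = 2)
Y(m, y) = 3 - m*y (Y(m, y) = (-m)*y + 3 = -m*y + 3 = 3 - m*y)
(30*Y(2, K(6)))*(2*3) = (30*(3 - 1*2*2))*(2*3) = (30*(3 - 4))*6 = (30*(-1))*6 = -30*6 = -180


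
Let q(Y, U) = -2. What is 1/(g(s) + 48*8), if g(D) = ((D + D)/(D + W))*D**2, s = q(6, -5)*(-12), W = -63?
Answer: -13/4224 ≈ -0.0030777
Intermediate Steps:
s = 24 (s = -2*(-12) = 24)
g(D) = 2*D**3/(-63 + D) (g(D) = ((D + D)/(D - 63))*D**2 = ((2*D)/(-63 + D))*D**2 = (2*D/(-63 + D))*D**2 = 2*D**3/(-63 + D))
1/(g(s) + 48*8) = 1/(2*24**3/(-63 + 24) + 48*8) = 1/(2*13824/(-39) + 384) = 1/(2*13824*(-1/39) + 384) = 1/(-9216/13 + 384) = 1/(-4224/13) = -13/4224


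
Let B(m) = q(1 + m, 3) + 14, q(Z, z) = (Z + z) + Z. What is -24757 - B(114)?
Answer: -25004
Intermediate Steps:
q(Z, z) = z + 2*Z
B(m) = 19 + 2*m (B(m) = (3 + 2*(1 + m)) + 14 = (3 + (2 + 2*m)) + 14 = (5 + 2*m) + 14 = 19 + 2*m)
-24757 - B(114) = -24757 - (19 + 2*114) = -24757 - (19 + 228) = -24757 - 1*247 = -24757 - 247 = -25004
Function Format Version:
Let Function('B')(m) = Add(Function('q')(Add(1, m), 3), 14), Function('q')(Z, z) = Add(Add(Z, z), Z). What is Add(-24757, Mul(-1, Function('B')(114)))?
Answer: -25004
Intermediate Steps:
Function('q')(Z, z) = Add(z, Mul(2, Z))
Function('B')(m) = Add(19, Mul(2, m)) (Function('B')(m) = Add(Add(3, Mul(2, Add(1, m))), 14) = Add(Add(3, Add(2, Mul(2, m))), 14) = Add(Add(5, Mul(2, m)), 14) = Add(19, Mul(2, m)))
Add(-24757, Mul(-1, Function('B')(114))) = Add(-24757, Mul(-1, Add(19, Mul(2, 114)))) = Add(-24757, Mul(-1, Add(19, 228))) = Add(-24757, Mul(-1, 247)) = Add(-24757, -247) = -25004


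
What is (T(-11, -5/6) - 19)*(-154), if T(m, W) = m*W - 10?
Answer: 9163/3 ≈ 3054.3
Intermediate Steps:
T(m, W) = -10 + W*m (T(m, W) = W*m - 10 = -10 + W*m)
(T(-11, -5/6) - 19)*(-154) = ((-10 - 5/6*(-11)) - 19)*(-154) = ((-10 + 55/6) - 19)*(-154) = (-5/6 - 19)*(-154) = -119/6*(-154) = 9163/3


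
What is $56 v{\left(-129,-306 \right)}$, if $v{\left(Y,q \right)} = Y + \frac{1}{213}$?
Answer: $- \frac{1538656}{213} \approx -7223.7$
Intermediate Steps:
$v{\left(Y,q \right)} = \frac{1}{213} + Y$ ($v{\left(Y,q \right)} = Y + \frac{1}{213} = \frac{1}{213} + Y$)
$56 v{\left(-129,-306 \right)} = 56 \left(\frac{1}{213} - 129\right) = 56 \left(- \frac{27476}{213}\right) = - \frac{1538656}{213}$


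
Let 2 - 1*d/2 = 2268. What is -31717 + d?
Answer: -36249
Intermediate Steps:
d = -4532 (d = 4 - 2*2268 = 4 - 4536 = -4532)
-31717 + d = -31717 - 4532 = -36249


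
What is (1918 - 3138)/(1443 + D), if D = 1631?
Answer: -610/1537 ≈ -0.39688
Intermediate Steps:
(1918 - 3138)/(1443 + D) = (1918 - 3138)/(1443 + 1631) = -1220/3074 = -1220*1/3074 = -610/1537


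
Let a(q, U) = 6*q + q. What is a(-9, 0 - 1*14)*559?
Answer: -35217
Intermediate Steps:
a(q, U) = 7*q
a(-9, 0 - 1*14)*559 = (7*(-9))*559 = -63*559 = -35217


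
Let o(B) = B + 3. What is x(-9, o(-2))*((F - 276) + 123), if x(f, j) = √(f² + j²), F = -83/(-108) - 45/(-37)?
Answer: -603457*√82/3996 ≈ -1367.5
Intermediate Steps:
F = 7931/3996 (F = -83*(-1/108) - 45*(-1/37) = 83/108 + 45/37 = 7931/3996 ≈ 1.9847)
o(B) = 3 + B
x(-9, o(-2))*((F - 276) + 123) = √((-9)² + (3 - 2)²)*((7931/3996 - 276) + 123) = √(81 + 1²)*(-1094965/3996 + 123) = √(81 + 1)*(-603457/3996) = √82*(-603457/3996) = -603457*√82/3996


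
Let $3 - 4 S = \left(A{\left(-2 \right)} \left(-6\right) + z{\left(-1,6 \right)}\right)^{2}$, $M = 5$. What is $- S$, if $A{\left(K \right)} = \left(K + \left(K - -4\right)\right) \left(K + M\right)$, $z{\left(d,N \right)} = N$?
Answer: $\frac{33}{4} \approx 8.25$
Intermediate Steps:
$A{\left(K \right)} = \left(4 + 2 K\right) \left(5 + K\right)$ ($A{\left(K \right)} = \left(K + \left(K - -4\right)\right) \left(K + 5\right) = \left(K + \left(K + 4\right)\right) \left(5 + K\right) = \left(K + \left(4 + K\right)\right) \left(5 + K\right) = \left(4 + 2 K\right) \left(5 + K\right)$)
$S = - \frac{33}{4}$ ($S = \frac{3}{4} - \frac{\left(\left(20 + 2 \left(-2\right)^{2} + 14 \left(-2\right)\right) \left(-6\right) + 6\right)^{2}}{4} = \frac{3}{4} - \frac{\left(\left(20 + 2 \cdot 4 - 28\right) \left(-6\right) + 6\right)^{2}}{4} = \frac{3}{4} - \frac{\left(\left(20 + 8 - 28\right) \left(-6\right) + 6\right)^{2}}{4} = \frac{3}{4} - \frac{\left(0 \left(-6\right) + 6\right)^{2}}{4} = \frac{3}{4} - \frac{\left(0 + 6\right)^{2}}{4} = \frac{3}{4} - \frac{6^{2}}{4} = \frac{3}{4} - 9 = - \frac{33}{4} \approx -8.25$)
$- S = \left(-1\right) \left(- \frac{33}{4}\right) = \frac{33}{4}$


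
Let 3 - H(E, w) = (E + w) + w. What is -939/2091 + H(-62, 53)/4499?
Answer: -1436764/3135803 ≈ -0.45818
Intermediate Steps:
H(E, w) = 3 - E - 2*w (H(E, w) = 3 - ((E + w) + w) = 3 - (E + 2*w) = 3 + (-E - 2*w) = 3 - E - 2*w)
-939/2091 + H(-62, 53)/4499 = -939/2091 + (3 - 1*(-62) - 2*53)/4499 = -939*1/2091 + (3 + 62 - 106)*(1/4499) = -313/697 - 41*1/4499 = -313/697 - 41/4499 = -1436764/3135803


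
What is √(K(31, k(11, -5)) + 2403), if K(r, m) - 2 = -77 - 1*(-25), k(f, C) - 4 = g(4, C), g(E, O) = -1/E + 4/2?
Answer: √2353 ≈ 48.508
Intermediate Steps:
g(E, O) = 2 - 1/E (g(E, O) = -1/E + 4*(½) = -1/E + 2 = 2 - 1/E)
k(f, C) = 23/4 (k(f, C) = 4 + (2 - 1/4) = 4 + (2 - 1*¼) = 4 + (2 - ¼) = 4 + 7/4 = 23/4)
K(r, m) = -50 (K(r, m) = 2 + (-77 - 1*(-25)) = 2 + (-77 + 25) = 2 - 52 = -50)
√(K(31, k(11, -5)) + 2403) = √(-50 + 2403) = √2353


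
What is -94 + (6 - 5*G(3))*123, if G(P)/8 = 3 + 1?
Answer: -19036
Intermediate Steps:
G(P) = 32 (G(P) = 8*(3 + 1) = 8*4 = 32)
-94 + (6 - 5*G(3))*123 = -94 + (6 - 5*32)*123 = -94 + (6 - 160)*123 = -94 - 154*123 = -94 - 18942 = -19036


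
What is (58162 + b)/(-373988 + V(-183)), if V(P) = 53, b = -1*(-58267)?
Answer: -116429/373935 ≈ -0.31136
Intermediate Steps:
b = 58267
(58162 + b)/(-373988 + V(-183)) = (58162 + 58267)/(-373988 + 53) = 116429/(-373935) = 116429*(-1/373935) = -116429/373935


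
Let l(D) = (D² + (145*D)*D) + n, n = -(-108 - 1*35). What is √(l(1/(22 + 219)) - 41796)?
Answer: 7*I*√49372403/241 ≈ 204.09*I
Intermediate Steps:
n = 143 (n = -(-108 - 35) = -1*(-143) = 143)
l(D) = 143 + 146*D² (l(D) = (D² + (145*D)*D) + 143 = (D² + 145*D²) + 143 = 146*D² + 143 = 143 + 146*D²)
√(l(1/(22 + 219)) - 41796) = √((143 + 146*(1/(22 + 219))²) - 41796) = √((143 + 146*(1/241)²) - 41796) = √((143 + 146*(1/58081)) - 41796) = √((143 + 146/58081) - 41796) = √(8305729/58081 - 41796) = √(-2419247747/58081) = 7*I*√49372403/241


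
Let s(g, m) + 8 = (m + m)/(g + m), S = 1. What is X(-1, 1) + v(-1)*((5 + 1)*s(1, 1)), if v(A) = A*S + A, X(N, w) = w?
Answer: 85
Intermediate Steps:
s(g, m) = -8 + 2*m/(g + m) (s(g, m) = -8 + (m + m)/(g + m) = -8 + (2*m)/(g + m) = -8 + 2*m/(g + m))
v(A) = 2*A (v(A) = A*1 + A = A + A = 2*A)
X(-1, 1) + v(-1)*((5 + 1)*s(1, 1)) = 1 + (2*(-1))*((5 + 1)*(2*(-4*1 - 3*1)/(1 + 1))) = 1 - 12*2*(-4 - 3)/2 = 1 - 12*2*(½)*(-7) = 1 - 12*(-7) = 1 - 2*(-42) = 1 + 84 = 85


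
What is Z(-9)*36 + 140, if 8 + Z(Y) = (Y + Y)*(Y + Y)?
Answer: 11516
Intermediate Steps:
Z(Y) = -8 + 4*Y² (Z(Y) = -8 + (Y + Y)*(Y + Y) = -8 + (2*Y)*(2*Y) = -8 + 4*Y²)
Z(-9)*36 + 140 = (-8 + 4*(-9)²)*36 + 140 = (-8 + 4*81)*36 + 140 = (-8 + 324)*36 + 140 = 316*36 + 140 = 11376 + 140 = 11516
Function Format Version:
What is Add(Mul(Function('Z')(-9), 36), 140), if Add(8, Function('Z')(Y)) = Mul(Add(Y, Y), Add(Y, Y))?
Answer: 11516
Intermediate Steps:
Function('Z')(Y) = Add(-8, Mul(4, Pow(Y, 2))) (Function('Z')(Y) = Add(-8, Mul(Add(Y, Y), Add(Y, Y))) = Add(-8, Mul(Mul(2, Y), Mul(2, Y))) = Add(-8, Mul(4, Pow(Y, 2))))
Add(Mul(Function('Z')(-9), 36), 140) = Add(Mul(Add(-8, Mul(4, Pow(-9, 2))), 36), 140) = Add(Mul(Add(-8, Mul(4, 81)), 36), 140) = Add(Mul(Add(-8, 324), 36), 140) = Add(Mul(316, 36), 140) = Add(11376, 140) = 11516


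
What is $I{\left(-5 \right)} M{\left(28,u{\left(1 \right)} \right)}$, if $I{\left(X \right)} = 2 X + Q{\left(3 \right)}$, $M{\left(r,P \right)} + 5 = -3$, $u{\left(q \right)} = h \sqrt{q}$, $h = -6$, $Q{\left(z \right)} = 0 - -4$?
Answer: $48$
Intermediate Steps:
$Q{\left(z \right)} = 4$ ($Q{\left(z \right)} = 0 + 4 = 4$)
$u{\left(q \right)} = - 6 \sqrt{q}$
$M{\left(r,P \right)} = -8$ ($M{\left(r,P \right)} = -5 - 3 = -8$)
$I{\left(X \right)} = 4 + 2 X$ ($I{\left(X \right)} = 2 X + 4 = 4 + 2 X$)
$I{\left(-5 \right)} M{\left(28,u{\left(1 \right)} \right)} = \left(4 + 2 \left(-5\right)\right) \left(-8\right) = \left(4 - 10\right) \left(-8\right) = \left(-6\right) \left(-8\right) = 48$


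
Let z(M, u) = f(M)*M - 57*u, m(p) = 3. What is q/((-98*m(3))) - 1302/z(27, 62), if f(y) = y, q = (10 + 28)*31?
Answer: -486917/137445 ≈ -3.5426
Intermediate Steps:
q = 1178 (q = 38*31 = 1178)
z(M, u) = M² - 57*u (z(M, u) = M*M - 57*u = M² - 57*u)
q/((-98*m(3))) - 1302/z(27, 62) = 1178/((-98*3)) - 1302/(27² - 57*62) = 1178/(-294) - 1302/(729 - 3534) = 1178*(-1/294) - 1302/(-2805) = -589/147 - 1302*(-1/2805) = -589/147 + 434/935 = -486917/137445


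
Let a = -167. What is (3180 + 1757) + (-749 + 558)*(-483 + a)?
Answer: 129087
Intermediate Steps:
(3180 + 1757) + (-749 + 558)*(-483 + a) = (3180 + 1757) + (-749 + 558)*(-483 - 167) = 4937 - 191*(-650) = 4937 + 124150 = 129087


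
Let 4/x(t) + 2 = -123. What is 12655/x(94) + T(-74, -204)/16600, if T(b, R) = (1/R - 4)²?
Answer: -273199935832511/690825600 ≈ -3.9547e+5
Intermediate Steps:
T(b, R) = (-4 + 1/R)²
x(t) = -4/125 (x(t) = 4/(-2 - 123) = 4/(-125) = 4*(-1/125) = -4/125)
12655/x(94) + T(-74, -204)/16600 = 12655/(-4/125) + ((-1 + 4*(-204))²/(-204)²)/16600 = 12655*(-125/4) + ((-1 - 816)²/41616)*(1/16600) = -1581875/4 + ((1/41616)*(-817)²)*(1/16600) = -1581875/4 + ((1/41616)*667489)*(1/16600) = -1581875/4 + (667489/41616)*(1/16600) = -1581875/4 + 667489/690825600 = -273199935832511/690825600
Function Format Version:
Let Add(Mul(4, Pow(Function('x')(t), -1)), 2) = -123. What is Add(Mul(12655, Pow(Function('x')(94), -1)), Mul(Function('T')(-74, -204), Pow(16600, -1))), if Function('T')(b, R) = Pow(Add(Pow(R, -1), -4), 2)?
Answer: Rational(-273199935832511, 690825600) ≈ -3.9547e+5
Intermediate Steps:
Function('T')(b, R) = Pow(Add(-4, Pow(R, -1)), 2)
Function('x')(t) = Rational(-4, 125) (Function('x')(t) = Mul(4, Pow(Add(-2, -123), -1)) = Mul(4, Pow(-125, -1)) = Mul(4, Rational(-1, 125)) = Rational(-4, 125))
Add(Mul(12655, Pow(Function('x')(94), -1)), Mul(Function('T')(-74, -204), Pow(16600, -1))) = Add(Mul(12655, Pow(Rational(-4, 125), -1)), Mul(Mul(Pow(-204, -2), Pow(Add(-1, Mul(4, -204)), 2)), Pow(16600, -1))) = Add(Mul(12655, Rational(-125, 4)), Mul(Mul(Rational(1, 41616), Pow(Add(-1, -816), 2)), Rational(1, 16600))) = Add(Rational(-1581875, 4), Mul(Mul(Rational(1, 41616), Pow(-817, 2)), Rational(1, 16600))) = Add(Rational(-1581875, 4), Mul(Mul(Rational(1, 41616), 667489), Rational(1, 16600))) = Add(Rational(-1581875, 4), Mul(Rational(667489, 41616), Rational(1, 16600))) = Add(Rational(-1581875, 4), Rational(667489, 690825600)) = Rational(-273199935832511, 690825600)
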